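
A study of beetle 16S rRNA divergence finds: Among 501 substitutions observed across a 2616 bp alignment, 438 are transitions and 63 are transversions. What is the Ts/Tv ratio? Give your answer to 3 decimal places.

6.952

R = 438/63 = 6.952380… ≈ 6.952 (to 3 d.p.).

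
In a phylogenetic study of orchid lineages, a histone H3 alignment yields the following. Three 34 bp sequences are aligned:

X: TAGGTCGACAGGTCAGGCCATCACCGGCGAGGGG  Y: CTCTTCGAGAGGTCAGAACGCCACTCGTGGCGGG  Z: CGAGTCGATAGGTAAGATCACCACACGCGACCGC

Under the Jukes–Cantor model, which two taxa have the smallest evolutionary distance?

Y and Z

X–Y: 14/34 differ, p = 0.412, d = 0.597.
X–Z: 13/34 differ, p = 0.382, d = 0.535.
Y–Z: 12/34 differ, p = 0.353, d = 0.477.
The smallest distance is between Y and Z.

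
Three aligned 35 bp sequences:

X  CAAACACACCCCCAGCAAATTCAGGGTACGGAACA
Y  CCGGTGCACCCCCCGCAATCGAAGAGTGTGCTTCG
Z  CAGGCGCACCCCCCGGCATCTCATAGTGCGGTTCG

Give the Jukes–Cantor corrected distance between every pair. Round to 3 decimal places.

d(X,Y) = 0.782, d(X,Z) = 0.572, d(Y,Z) = 0.315

X–Y: 17/35 sites differ → p ≈ 0.485714, d = −0.75 ln(1 − 0.647619) = 0.782282 ≈ 0.782.
X–Z: 14/35 sites differ → p = 0.4, d = −0.75 ln(1 − 0.533333) = 0.571605 ≈ 0.572.
Y–Z: 9/35 sites differ → p ≈ 0.257143, d = −0.75 ln(1 − 0.342857) = 0.314890 ≈ 0.315.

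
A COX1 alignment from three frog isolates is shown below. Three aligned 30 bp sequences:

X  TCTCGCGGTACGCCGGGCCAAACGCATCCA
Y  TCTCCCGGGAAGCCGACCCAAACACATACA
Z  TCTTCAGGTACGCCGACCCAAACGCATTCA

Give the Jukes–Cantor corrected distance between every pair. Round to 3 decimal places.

X–Y: 7/30 sites differ → p ≈ 0.233333, d = −0.75 ln(1 − 0.311111) = 0.279506 ≈ 0.280.
X–Z: 6/30 sites differ → p = 0.2, d = −0.75 ln(1 − 0.266667) = 0.232617 ≈ 0.233.
Y–Z: 6/30 sites differ → p = 0.2, d = −0.75 ln(1 − 0.266667) = 0.232617 ≈ 0.233.

d(X,Y) = 0.280, d(X,Z) = 0.233, d(Y,Z) = 0.233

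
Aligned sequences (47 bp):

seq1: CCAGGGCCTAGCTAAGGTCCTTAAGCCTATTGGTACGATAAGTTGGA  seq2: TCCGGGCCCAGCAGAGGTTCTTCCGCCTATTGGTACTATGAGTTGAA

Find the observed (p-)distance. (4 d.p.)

The sequences differ at 11 of 47 positions.
p = 11/47 = 0.234042… ≈ 0.2340 (to 4 d.p.).

0.2340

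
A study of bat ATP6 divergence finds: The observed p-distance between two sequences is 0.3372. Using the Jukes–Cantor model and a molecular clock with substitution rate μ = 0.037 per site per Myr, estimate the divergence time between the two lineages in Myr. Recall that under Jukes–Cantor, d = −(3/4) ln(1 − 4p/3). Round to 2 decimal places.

d = −(3/4) ln(1 − 4p/3) = −0.75 ln(1 − 0.4496) = −0.75 ln(0.5504)
  = −0.75 × (-0.597110) = 0.447833 substitutions/site.
Under a molecular clock d = 2μt, so t = d/(2μ) = 0.447833 / (2 × 0.037) = 6.05 Myr.

6.05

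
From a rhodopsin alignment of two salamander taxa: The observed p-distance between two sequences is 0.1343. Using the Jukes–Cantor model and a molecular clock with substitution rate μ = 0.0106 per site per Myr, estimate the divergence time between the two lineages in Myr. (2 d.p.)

d = −(3/4) ln(1 − 4p/3) = −0.75 ln(1 − 0.179067) = −0.75 ln(0.820933)
  = −0.75 × (-0.197314) = 0.147986 substitutions/site.
Under a molecular clock d = 2μt, so t = d/(2μ) = 0.147986 / (2 × 0.0106) = 6.98 Myr.

6.98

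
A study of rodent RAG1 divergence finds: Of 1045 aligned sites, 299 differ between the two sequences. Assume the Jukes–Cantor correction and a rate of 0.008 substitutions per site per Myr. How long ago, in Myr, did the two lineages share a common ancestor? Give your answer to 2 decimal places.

p = 299/1045 ≈ 0.286124.
d = −(3/4) ln(1 − 4p/3) = −0.75 ln(1 − 0.381499) = −0.75 ln(0.618501)
  = −0.75 × (-0.480456) = 0.360342 substitutions/site.
Under a molecular clock d = 2μt, so t = d/(2μ) = 0.360342 / (2 × 0.008) = 22.52 Myr.

22.52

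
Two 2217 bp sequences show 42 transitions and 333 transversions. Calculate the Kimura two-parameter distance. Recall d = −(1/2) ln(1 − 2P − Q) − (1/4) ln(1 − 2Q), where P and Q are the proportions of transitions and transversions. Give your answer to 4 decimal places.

P = 42/2217 ≈ 0.018945 and Q = 333/2217 ≈ 0.150203.
Under the Kimura two-parameter model, d = −½ ln(1 − 2P − Q) − ¼ ln(1 − 2Q).
1 − 2P − Q = 0.811907, giving −½ ln(0.811907) = 0.104185.
1 − 2Q = 0.699594, giving −¼ ln(0.699594) = 0.089314.
d = 0.104185 + 0.089314 = 0.193499.

0.1935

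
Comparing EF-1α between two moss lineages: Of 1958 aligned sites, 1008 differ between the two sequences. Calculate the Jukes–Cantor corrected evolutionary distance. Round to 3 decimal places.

0.870

p = 1008/1958 ≈ 0.514811.
d = −(3/4) ln(1 − 4p/3) = −0.75 ln(1 − 0.686415) = −0.75 ln(0.313585)
  = −0.75 × (-1.159685) = 0.869764 substitutions/site.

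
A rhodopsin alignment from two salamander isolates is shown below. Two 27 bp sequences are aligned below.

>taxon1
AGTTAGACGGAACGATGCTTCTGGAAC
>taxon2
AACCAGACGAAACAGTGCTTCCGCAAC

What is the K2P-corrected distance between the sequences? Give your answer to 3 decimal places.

0.425

Of 27 sites, 7 differences are transitions and 1 are transversions, so P = 7/27 ≈ 0.259259 and Q = 1/27 ≈ 0.037037.
Under the Kimura two-parameter model, d = −½ ln(1 − 2P − Q) − ¼ ln(1 − 2Q).
1 − 2P − Q = 0.444445, giving −½ ln(0.444445) = 0.405464.
1 − 2Q = 0.925926, giving −¼ ln(0.925926) = 0.019240.
d = 0.405464 + 0.019240 = 0.424704.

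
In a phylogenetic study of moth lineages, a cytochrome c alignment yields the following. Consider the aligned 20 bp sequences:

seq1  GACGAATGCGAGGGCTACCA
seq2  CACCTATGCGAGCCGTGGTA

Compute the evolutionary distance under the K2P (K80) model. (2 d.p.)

Of 20 sites, 2 differences are transitions and 7 are transversions, so P = 2/20 = 0.1 and Q = 7/20 = 0.35.
Under the Kimura two-parameter model, d = −½ ln(1 − 2P − Q) − ¼ ln(1 − 2Q).
1 − 2P − Q = 0.45, giving −½ ln(0.45) = 0.399254.
1 − 2Q = 0.3, giving −¼ ln(0.3) = 0.300993.
d = 0.399254 + 0.300993 = 0.700247.

0.70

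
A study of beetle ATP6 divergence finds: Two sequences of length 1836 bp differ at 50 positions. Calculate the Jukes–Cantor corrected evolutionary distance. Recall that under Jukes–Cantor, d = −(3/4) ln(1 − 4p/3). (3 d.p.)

0.028

p = 50/1836 ≈ 0.027233.
d = −(3/4) ln(1 − 4p/3) = −0.75 ln(1 − 0.036311) = −0.75 ln(0.963689)
  = −0.75 × (-0.036987) = 0.027740 substitutions/site.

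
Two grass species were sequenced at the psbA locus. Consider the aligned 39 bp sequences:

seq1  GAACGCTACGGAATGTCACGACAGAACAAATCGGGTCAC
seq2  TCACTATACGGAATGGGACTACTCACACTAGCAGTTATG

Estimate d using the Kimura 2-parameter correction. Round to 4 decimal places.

1.0008

Of 39 sites, 1 differences are transitions and 18 are transversions, so P = 1/39 ≈ 0.025641 and Q = 18/39 ≈ 0.461538.
Under the Kimura two-parameter model, d = −½ ln(1 − 2P − Q) − ¼ ln(1 − 2Q).
1 − 2P − Q = 0.48718, giving −½ ln(0.48718) = 0.359561.
1 − 2Q = 0.076924, giving −¼ ln(0.076924) = 0.641234.
d = 0.359561 + 0.641234 = 1.000795.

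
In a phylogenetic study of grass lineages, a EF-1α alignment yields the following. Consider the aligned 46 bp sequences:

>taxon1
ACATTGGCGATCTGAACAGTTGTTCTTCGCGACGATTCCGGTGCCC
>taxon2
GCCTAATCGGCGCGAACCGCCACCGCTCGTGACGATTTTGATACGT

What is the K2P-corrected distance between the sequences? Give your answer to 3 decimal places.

1.200

Of 46 sites, 17 differences are transitions and 7 are transversions, so P = 17/46 ≈ 0.369565 and Q = 7/46 ≈ 0.152174.
Under the Kimura two-parameter model, d = −½ ln(1 − 2P − Q) − ¼ ln(1 − 2Q).
1 − 2P − Q = 0.108696, giving −½ ln(0.108696) = 1.109600.
1 − 2Q = 0.695652, giving −¼ ln(0.695652) = 0.090726.
d = 1.109600 + 0.090726 = 1.200326.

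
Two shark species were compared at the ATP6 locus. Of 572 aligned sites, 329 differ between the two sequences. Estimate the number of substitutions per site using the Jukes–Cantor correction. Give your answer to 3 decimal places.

1.092

p = 329/572 ≈ 0.575175.
d = −(3/4) ln(1 − 4p/3) = −0.75 ln(1 − 0.7669) = −0.75 ln(0.2331)
  = −0.75 × (-1.456288) = 1.092216 substitutions/site.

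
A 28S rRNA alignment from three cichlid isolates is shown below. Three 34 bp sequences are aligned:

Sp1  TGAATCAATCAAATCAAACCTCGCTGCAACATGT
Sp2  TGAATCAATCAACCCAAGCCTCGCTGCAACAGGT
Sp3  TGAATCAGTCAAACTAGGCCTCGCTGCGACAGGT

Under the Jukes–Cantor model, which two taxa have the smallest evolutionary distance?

Sp1–Sp2: 4/34 differ, p = 0.118, d = 0.128.
Sp1–Sp3: 7/34 differ, p = 0.206, d = 0.241.
Sp2–Sp3: 5/34 differ, p = 0.147, d = 0.164.
The smallest distance is between Sp1 and Sp2.

Sp1 and Sp2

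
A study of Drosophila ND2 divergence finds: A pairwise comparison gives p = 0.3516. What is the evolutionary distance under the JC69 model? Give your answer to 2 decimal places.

d = −(3/4) ln(1 − 4p/3) = −0.75 ln(1 − 0.4688) = −0.75 ln(0.5312)
  = −0.75 × (-0.632617) = 0.474463 substitutions/site.

0.47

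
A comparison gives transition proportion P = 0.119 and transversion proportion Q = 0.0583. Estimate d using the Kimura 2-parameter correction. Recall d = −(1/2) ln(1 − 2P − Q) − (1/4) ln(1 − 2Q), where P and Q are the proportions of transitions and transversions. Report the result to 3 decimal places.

0.207

Under the Kimura two-parameter model, d = −½ ln(1 − 2P − Q) − ¼ ln(1 − 2Q).
1 − 2P − Q = 0.7037, giving −½ ln(0.7037) = 0.175702.
1 − 2Q = 0.8834, giving −¼ ln(0.8834) = 0.030994.
d = 0.175702 + 0.030994 = 0.206696.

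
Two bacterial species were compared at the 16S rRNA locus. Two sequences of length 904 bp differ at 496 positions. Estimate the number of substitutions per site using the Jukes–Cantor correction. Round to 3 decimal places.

p = 496/904 ≈ 0.548673.
d = −(3/4) ln(1 − 4p/3) = −0.75 ln(1 − 0.731564) = −0.75 ln(0.268436)
  = −0.75 × (-1.315143) = 0.986357 substitutions/site.

0.986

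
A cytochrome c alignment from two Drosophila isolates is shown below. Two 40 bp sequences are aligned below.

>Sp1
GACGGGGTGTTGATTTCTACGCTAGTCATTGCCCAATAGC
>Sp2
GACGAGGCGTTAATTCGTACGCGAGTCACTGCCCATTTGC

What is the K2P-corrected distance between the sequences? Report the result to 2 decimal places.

Of 40 sites, 5 differences are transitions and 4 are transversions, so P = 5/40 = 0.125 and Q = 4/40 = 0.1.
Under the Kimura two-parameter model, d = −½ ln(1 − 2P − Q) − ¼ ln(1 − 2Q).
1 − 2P − Q = 0.65, giving −½ ln(0.65) = 0.215391.
1 − 2Q = 0.8, giving −¼ ln(0.8) = 0.055786.
d = 0.215391 + 0.055786 = 0.271177.

0.27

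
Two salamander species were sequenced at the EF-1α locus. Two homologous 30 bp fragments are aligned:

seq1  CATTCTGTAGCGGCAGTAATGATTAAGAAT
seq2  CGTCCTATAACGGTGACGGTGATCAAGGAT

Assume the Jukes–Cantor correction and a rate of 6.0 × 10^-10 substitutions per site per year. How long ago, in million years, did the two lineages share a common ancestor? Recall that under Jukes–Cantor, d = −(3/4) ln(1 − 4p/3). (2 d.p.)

The sequences differ at 12 of 30 sites, so p = 12/30 = 0.4.
d = −(3/4) ln(1 − 4p/3) = −0.75 ln(1 − 0.533333) = −0.75 ln(0.466667)
  = −0.75 × (-0.762139) = 0.571604 substitutions/site.
Under a molecular clock d = 2μt, so t = d/(2μ) = 0.571604 / (2 × 6.0 × 10^-10) = 476.34 million years.

476.34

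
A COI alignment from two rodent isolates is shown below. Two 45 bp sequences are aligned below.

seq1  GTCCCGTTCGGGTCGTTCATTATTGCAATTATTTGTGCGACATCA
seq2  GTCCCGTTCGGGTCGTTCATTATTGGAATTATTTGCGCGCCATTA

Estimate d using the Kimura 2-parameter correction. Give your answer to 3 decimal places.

0.095

Of 45 sites, 2 differences are transitions and 2 are transversions, so P = 2/45 ≈ 0.044444 and Q = 2/45 ≈ 0.044444.
Under the Kimura two-parameter model, d = −½ ln(1 − 2P − Q) − ¼ ln(1 − 2Q).
1 − 2P − Q = 0.866668, giving −½ ln(0.866668) = 0.071550.
1 − 2Q = 0.911112, giving −¼ ln(0.911112) = 0.023272.
d = 0.071550 + 0.023272 = 0.094822.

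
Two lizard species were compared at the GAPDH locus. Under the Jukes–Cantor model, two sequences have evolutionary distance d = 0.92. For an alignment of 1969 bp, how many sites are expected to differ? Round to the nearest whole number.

1044

Invert JC69: p = (3/4)(1 − e^(−4d/3)) = 0.75 × (1 − e^(-1.226667)) = 0.75 × (1 − 0.293268) = 0.530049.
Expected differing sites = pL ≈ 0.530049 × 1969 = 1043.666481 ≈ 1044.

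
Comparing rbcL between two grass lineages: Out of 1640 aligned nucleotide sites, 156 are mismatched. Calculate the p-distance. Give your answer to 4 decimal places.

0.0951

p = 156/1640 = 0.095121… ≈ 0.0951 (to 4 d.p.).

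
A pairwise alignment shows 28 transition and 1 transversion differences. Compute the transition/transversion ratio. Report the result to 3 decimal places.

28.000

R = 28/1 = 28.000.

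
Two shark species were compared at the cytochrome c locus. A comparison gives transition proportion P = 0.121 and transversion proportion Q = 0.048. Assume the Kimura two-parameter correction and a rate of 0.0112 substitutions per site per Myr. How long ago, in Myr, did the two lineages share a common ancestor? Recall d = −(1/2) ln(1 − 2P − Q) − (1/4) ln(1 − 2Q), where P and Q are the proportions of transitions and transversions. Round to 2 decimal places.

8.77

Under the Kimura two-parameter model, d = −½ ln(1 − 2P − Q) − ¼ ln(1 − 2Q).
1 − 2P − Q = 0.71, giving −½ ln(0.71) = 0.171245.
1 − 2Q = 0.904, giving −¼ ln(0.904) = 0.025231.
d = 0.171245 + 0.025231 = 0.196476.
Under a molecular clock d = 2μt, so t = d/(2μ) = 0.196476 / (2 × 0.0112) = 8.77 Myr.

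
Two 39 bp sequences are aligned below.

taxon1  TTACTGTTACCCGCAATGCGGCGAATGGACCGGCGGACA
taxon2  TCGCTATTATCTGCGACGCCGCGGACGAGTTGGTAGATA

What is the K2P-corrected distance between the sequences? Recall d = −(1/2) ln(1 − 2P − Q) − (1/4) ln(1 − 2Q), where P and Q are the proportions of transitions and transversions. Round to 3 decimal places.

0.949

Of 39 sites, 16 differences are transitions and 1 are transversions, so P = 16/39 ≈ 0.410256 and Q = 1/39 ≈ 0.025641.
Under the Kimura two-parameter model, d = −½ ln(1 − 2P − Q) − ¼ ln(1 − 2Q).
1 − 2P − Q = 0.153847, giving −½ ln(0.153847) = 0.935898.
1 − 2Q = 0.948718, giving −¼ ln(0.948718) = 0.013161.
d = 0.935898 + 0.013161 = 0.949059.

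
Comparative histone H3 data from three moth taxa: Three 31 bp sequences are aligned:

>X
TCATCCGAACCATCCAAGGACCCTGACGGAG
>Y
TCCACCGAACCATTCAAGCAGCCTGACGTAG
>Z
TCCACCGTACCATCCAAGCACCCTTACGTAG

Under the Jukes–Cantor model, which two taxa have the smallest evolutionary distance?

Y and Z

X–Y: 6/31 differ, p = 0.194, d = 0.224.
X–Z: 6/31 differ, p = 0.194, d = 0.224.
Y–Z: 4/31 differ, p = 0.129, d = 0.142.
The smallest distance is between Y and Z.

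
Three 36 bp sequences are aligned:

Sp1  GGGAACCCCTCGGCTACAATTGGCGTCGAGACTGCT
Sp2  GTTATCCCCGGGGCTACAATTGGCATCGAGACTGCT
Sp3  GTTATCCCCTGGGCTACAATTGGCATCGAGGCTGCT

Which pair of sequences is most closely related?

Sp2 and Sp3

Sp1–Sp2: 6/36 differ, p = 0.167, d = 0.188.
Sp1–Sp3: 6/36 differ, p = 0.167, d = 0.188.
Sp2–Sp3: 2/36 differ, p = 0.056, d = 0.058.
The smallest distance is between Sp2 and Sp3.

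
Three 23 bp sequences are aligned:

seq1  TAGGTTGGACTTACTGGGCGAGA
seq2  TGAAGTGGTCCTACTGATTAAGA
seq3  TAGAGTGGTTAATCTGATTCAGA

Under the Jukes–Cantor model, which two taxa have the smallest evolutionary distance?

seq2 and seq3

seq1–seq2: 10/23 differ, p = 0.435, d = 0.650.
seq1–seq3: 11/23 differ, p = 0.478, d = 0.761.
seq2–seq3: 7/23 differ, p = 0.304, d = 0.390.
The smallest distance is between seq2 and seq3.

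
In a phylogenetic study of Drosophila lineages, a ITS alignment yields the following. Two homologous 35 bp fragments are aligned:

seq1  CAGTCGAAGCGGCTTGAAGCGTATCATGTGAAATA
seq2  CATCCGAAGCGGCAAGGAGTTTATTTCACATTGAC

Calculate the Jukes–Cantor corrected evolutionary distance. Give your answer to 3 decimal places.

The sequences differ at 18 of 35 sites, so p = 18/35 ≈ 0.514286.
d = −(3/4) ln(1 − 4p/3) = −0.75 ln(1 − 0.685715) = −0.75 ln(0.314285)
  = −0.75 × (-1.157455) = 0.868091 substitutions/site.

0.868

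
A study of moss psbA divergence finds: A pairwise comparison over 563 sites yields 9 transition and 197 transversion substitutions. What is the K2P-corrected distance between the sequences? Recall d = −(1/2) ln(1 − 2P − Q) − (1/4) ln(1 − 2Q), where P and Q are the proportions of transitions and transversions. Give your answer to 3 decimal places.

P = 9/563 ≈ 0.015986 and Q = 197/563 ≈ 0.349911.
Under the Kimura two-parameter model, d = −½ ln(1 − 2P − Q) − ¼ ln(1 − 2Q).
1 − 2P − Q = 0.618117, giving −½ ln(0.618117) = 0.240539.
1 − 2Q = 0.300178, giving −¼ ln(0.300178) = 0.300845.
d = 0.240539 + 0.300845 = 0.541384.

0.541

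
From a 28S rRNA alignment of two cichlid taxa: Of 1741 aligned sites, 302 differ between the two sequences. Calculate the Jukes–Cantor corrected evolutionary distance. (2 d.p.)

p = 302/1741 ≈ 0.173464.
d = −(3/4) ln(1 − 4p/3) = −0.75 ln(1 − 0.231285) = −0.75 ln(0.768715)
  = −0.75 × (-0.263035) = 0.197276 substitutions/site.

0.20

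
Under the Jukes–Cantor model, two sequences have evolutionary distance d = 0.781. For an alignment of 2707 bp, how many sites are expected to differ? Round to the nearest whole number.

1314

Invert JC69: p = (3/4)(1 − e^(−4d/3)) = 0.75 × (1 − e^(-1.041333)) = 0.75 × (1 − 0.352984) = 0.485262.
Expected differing sites = pL ≈ 0.485262 × 2707 = 1313.604234 ≈ 1314.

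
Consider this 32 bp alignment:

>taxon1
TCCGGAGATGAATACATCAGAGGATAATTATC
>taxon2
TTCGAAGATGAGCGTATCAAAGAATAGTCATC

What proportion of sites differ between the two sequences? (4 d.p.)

The sequences differ at 10 of 32 positions (sites 2, 5, 12, 13, 14, 15, 20, 23, 27, 29).
p = 10/32 = 0.3125.

0.3125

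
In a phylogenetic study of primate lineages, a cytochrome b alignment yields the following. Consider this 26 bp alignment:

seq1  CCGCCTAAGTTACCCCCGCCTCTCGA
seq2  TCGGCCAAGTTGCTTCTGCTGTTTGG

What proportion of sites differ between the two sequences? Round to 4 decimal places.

0.4615

The sequences differ at 12 of 26 positions.
p = 12/26 = 0.461538… ≈ 0.4615 (to 4 d.p.).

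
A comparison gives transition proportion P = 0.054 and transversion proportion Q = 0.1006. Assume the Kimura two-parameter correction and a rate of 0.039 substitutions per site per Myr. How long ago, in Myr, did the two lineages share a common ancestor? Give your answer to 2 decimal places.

2.22

Under the Kimura two-parameter model, d = −½ ln(1 − 2P − Q) − ¼ ln(1 − 2Q).
1 − 2P − Q = 0.7914, giving −½ ln(0.7914) = 0.116976.
1 − 2Q = 0.7988, giving −¼ ln(0.7988) = 0.056161.
d = 0.116976 + 0.056161 = 0.173137.
Under a molecular clock d = 2μt, so t = d/(2μ) = 0.173137 / (2 × 0.039) = 2.22 Myr.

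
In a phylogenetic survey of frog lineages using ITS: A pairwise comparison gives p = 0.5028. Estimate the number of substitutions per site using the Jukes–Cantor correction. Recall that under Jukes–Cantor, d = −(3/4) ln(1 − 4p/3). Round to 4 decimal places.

d = −(3/4) ln(1 − 4p/3) = −0.75 ln(1 − 0.6704) = −0.75 ln(0.3296)
  = −0.75 × (-1.109875) = 0.832406 substitutions/site.

0.8324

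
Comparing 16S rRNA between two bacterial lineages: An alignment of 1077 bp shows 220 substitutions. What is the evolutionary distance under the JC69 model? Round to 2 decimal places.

0.24

p = 220/1077 ≈ 0.204271.
d = −(3/4) ln(1 − 4p/3) = −0.75 ln(1 − 0.272361) = −0.75 ln(0.727639)
  = −0.75 × (-0.317950) = 0.238463 substitutions/site.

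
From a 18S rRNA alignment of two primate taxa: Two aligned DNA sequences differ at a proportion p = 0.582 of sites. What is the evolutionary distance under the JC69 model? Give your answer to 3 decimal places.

1.122

d = −(3/4) ln(1 − 4p/3) = −0.75 ln(1 − 0.776) = −0.75 ln(0.224)
  = −0.75 × (-1.496109) = 1.122082 substitutions/site.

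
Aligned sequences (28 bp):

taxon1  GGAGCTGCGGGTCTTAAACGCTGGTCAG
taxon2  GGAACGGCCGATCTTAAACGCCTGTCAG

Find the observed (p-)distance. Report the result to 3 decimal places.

0.214

The sequences differ at 6 of 28 positions (sites 4, 6, 9, 11, 22, 23).
p = 6/28 = 0.214285… ≈ 0.214 (to 3 d.p.).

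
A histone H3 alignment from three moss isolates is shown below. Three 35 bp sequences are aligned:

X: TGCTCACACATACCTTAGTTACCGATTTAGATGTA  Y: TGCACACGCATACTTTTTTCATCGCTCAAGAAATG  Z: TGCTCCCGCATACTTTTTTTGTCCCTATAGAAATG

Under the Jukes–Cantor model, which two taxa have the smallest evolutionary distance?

Y and Z

X–Y: 13/35 differ, p = 0.371, d = 0.513.
X–Z: 13/35 differ, p = 0.371, d = 0.513.
Y–Z: 7/35 differ, p = 0.200, d = 0.233.
The smallest distance is between Y and Z.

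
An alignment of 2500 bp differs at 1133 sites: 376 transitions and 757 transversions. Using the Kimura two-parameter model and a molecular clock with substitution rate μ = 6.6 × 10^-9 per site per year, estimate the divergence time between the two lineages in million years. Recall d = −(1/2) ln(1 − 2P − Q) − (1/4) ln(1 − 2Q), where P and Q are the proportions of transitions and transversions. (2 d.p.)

52.67

P = 376/2500 = 0.1504 and Q = 757/2500 = 0.3028.
Under the Kimura two-parameter model, d = −½ ln(1 − 2P − Q) − ¼ ln(1 − 2Q).
1 − 2P − Q = 0.3964, giving −½ ln(0.3964) = 0.462666.
1 − 2Q = 0.3944, giving −¼ ln(0.3944) = 0.232597.
d = 0.462666 + 0.232597 = 0.695263.
Under a molecular clock d = 2μt, so t = d/(2μ) = 0.695263 / (2 × 6.6 × 10^-9) = 52.67 million years.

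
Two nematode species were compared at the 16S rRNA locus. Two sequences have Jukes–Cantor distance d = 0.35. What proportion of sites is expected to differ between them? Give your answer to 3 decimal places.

p = (3/4)(1 − e^(−4d/3)) = 0.75 × (1 − e^(-0.466667)) = 0.75 × (1 − 0.627089) = 0.279683.

0.280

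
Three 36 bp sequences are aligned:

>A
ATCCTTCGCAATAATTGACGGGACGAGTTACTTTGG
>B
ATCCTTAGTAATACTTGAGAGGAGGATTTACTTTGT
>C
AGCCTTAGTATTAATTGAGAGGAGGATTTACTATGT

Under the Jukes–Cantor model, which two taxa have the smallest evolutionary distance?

B and C

A–B: 8/36 differ, p = 0.222, d = 0.264.
A–C: 10/36 differ, p = 0.278, d = 0.347.
B–C: 4/36 differ, p = 0.111, d = 0.120.
The smallest distance is between B and C.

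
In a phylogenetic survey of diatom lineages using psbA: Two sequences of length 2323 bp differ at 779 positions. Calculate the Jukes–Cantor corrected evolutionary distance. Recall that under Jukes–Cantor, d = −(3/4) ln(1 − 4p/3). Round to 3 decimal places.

p = 779/2323 ≈ 0.335342.
d = −(3/4) ln(1 − 4p/3) = −0.75 ln(1 − 0.447123) = −0.75 ln(0.552877)
  = −0.75 × (-0.592620) = 0.444465 substitutions/site.

0.444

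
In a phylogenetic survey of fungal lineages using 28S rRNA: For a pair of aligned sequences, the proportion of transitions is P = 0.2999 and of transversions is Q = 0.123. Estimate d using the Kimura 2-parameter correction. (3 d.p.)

Under the Kimura two-parameter model, d = −½ ln(1 − 2P − Q) − ¼ ln(1 − 2Q).
1 − 2P − Q = 0.2772, giving −½ ln(0.2772) = 0.641508.
1 − 2Q = 0.754, giving −¼ ln(0.754) = 0.070591.
d = 0.641508 + 0.070591 = 0.712099.

0.712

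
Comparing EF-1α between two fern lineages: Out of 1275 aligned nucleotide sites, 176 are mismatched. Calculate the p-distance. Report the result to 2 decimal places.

0.14

p = 176/1275 = 0.138039… ≈ 0.14 (to 2 d.p.).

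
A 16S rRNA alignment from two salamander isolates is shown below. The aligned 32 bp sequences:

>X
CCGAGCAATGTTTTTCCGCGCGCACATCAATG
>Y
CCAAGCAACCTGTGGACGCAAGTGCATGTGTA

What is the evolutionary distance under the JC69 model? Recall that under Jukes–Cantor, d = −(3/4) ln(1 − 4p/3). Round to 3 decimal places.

0.736

The sequences differ at 15 of 32 sites, so p = 15/32 = 0.46875.
d = −(3/4) ln(1 − 4p/3) = −0.75 ln(1 − 0.625) = −0.75 ln(0.375)
  = −0.75 × (-0.980829) = 0.735622 substitutions/site.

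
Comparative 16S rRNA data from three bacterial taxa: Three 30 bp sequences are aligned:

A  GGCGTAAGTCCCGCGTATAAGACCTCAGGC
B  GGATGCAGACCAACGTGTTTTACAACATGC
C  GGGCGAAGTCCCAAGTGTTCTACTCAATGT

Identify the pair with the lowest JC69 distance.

B and C

A–B: 14/30 differ, p = 0.467, d = 0.730.
A–C: 14/30 differ, p = 0.467, d = 0.730.
B–C: 11/30 differ, p = 0.367, d = 0.503.
The smallest distance is between B and C.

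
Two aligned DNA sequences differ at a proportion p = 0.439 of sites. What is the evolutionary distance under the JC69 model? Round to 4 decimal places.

0.6602

d = −(3/4) ln(1 − 4p/3) = −0.75 ln(1 − 0.585333) = −0.75 ln(0.414667)
  = −0.75 × (-0.880279) = 0.660209 substitutions/site.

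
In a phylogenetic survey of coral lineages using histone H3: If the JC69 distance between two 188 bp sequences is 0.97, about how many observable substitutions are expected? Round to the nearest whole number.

Invert JC69: p = (3/4)(1 − e^(−4d/3)) = 0.75 × (1 − e^(-1.293333)) = 0.75 × (1 − 0.274355) = 0.544234.
Expected differing sites = pL ≈ 0.544234 × 188 = 102.315992 ≈ 102.

102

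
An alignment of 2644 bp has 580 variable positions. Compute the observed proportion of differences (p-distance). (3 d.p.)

0.219

p = 580/2644 = 0.219364… ≈ 0.219 (to 3 d.p.).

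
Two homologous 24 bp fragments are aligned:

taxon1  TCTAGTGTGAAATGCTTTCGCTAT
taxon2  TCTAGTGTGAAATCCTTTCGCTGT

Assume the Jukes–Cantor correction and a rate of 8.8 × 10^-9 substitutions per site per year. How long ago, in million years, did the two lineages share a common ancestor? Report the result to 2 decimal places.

5.02

The sequences differ at 2 of 24 sites (14, 23), so p = 2/24 ≈ 0.083333.
d = −(3/4) ln(1 − 4p/3) = −0.75 ln(1 − 0.111111) = −0.75 ln(0.888889)
  = −0.75 × (-0.117783) = 0.088337 substitutions/site.
Under a molecular clock d = 2μt, so t = d/(2μ) = 0.088337 / (2 × 8.8 × 10^-9) = 5.02 million years.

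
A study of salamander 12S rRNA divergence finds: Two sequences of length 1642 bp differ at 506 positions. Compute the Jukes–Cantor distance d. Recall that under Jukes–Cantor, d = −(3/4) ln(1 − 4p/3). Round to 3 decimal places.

p = 506/1642 ≈ 0.308161.
d = −(3/4) ln(1 − 4p/3) = −0.75 ln(1 − 0.410881) = −0.75 ln(0.589119)
  = −0.75 × (-0.529127) = 0.396845 substitutions/site.

0.397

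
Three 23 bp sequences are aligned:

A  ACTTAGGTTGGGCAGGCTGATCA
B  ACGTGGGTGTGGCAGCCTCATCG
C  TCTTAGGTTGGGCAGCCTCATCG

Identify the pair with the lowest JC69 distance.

A–B: 7/23 differ, p = 0.304, d = 0.390.
A–C: 4/23 differ, p = 0.174, d = 0.198.
B–C: 5/23 differ, p = 0.217, d = 0.257.
The smallest distance is between A and C.

A and C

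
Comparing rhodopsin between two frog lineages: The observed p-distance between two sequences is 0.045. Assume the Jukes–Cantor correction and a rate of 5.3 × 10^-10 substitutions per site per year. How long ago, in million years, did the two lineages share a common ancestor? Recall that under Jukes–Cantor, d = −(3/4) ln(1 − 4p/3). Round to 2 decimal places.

43.78

d = −(3/4) ln(1 − 4p/3) = −0.75 ln(1 − 0.06) = −0.75 ln(0.94)
  = −0.75 × (-0.061875) = 0.046406 substitutions/site.
Under a molecular clock d = 2μt, so t = d/(2μ) = 0.046406 / (2 × 5.3 × 10^-10) = 43.78 million years.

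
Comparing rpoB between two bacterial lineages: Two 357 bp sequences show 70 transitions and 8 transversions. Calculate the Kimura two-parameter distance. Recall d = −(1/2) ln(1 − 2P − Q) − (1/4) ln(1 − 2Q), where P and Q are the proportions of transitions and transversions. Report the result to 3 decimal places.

0.279

P = 70/357 ≈ 0.196078 and Q = 8/357 ≈ 0.022409.
Under the Kimura two-parameter model, d = −½ ln(1 − 2P − Q) − ¼ ln(1 − 2Q).
1 − 2P − Q = 0.585435, giving −½ ln(0.585435) = 0.267700.
1 − 2Q = 0.955182, giving −¼ ln(0.955182) = 0.011463.
d = 0.267700 + 0.011463 = 0.279163.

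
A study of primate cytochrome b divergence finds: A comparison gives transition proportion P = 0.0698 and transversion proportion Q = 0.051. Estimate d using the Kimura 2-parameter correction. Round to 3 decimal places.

Under the Kimura two-parameter model, d = −½ ln(1 − 2P − Q) − ¼ ln(1 − 2Q).
1 − 2P − Q = 0.8094, giving −½ ln(0.8094) = 0.105731.
1 − 2Q = 0.898, giving −¼ ln(0.898) = 0.026896.
d = 0.105731 + 0.026896 = 0.132627.

0.133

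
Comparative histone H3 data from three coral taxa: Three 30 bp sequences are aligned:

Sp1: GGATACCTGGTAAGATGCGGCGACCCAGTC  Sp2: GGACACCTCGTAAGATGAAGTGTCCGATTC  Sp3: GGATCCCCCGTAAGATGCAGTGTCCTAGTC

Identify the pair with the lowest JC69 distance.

Sp2 and Sp3

Sp1–Sp2: 8/30 differ, p = 0.267, d = 0.330.
Sp1–Sp3: 7/30 differ, p = 0.233, d = 0.280.
Sp2–Sp3: 6/30 differ, p = 0.200, d = 0.233.
The smallest distance is between Sp2 and Sp3.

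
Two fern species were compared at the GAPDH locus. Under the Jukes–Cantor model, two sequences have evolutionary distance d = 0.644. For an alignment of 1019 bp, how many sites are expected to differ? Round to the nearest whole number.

Invert JC69: p = (3/4)(1 − e^(−4d/3)) = 0.75 × (1 − e^(-0.858667)) = 0.75 × (1 − 0.423727) = 0.432205.
Expected differing sites = pL ≈ 0.432205 × 1019 = 440.416895 ≈ 440.

440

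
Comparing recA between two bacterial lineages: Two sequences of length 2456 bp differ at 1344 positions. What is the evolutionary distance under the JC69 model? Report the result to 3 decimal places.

p = 1344/2456 ≈ 0.547231.
d = −(3/4) ln(1 − 4p/3) = −0.75 ln(1 − 0.729641) = −0.75 ln(0.270359)
  = −0.75 × (-1.308005) = 0.981004 substitutions/site.

0.981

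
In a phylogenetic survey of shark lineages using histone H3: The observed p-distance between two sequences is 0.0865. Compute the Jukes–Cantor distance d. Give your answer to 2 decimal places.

0.09

d = −(3/4) ln(1 − 4p/3) = −0.75 ln(1 − 0.115333) = −0.75 ln(0.884667)
  = −0.75 × (-0.122544) = 0.091908 substitutions/site.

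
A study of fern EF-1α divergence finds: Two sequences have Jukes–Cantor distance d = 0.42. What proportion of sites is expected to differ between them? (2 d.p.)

p = (3/4)(1 − e^(−4d/3)) = 0.75 × (1 − e^(-0.56)) = 0.75 × (1 − 0.571209) = 0.321593.

0.32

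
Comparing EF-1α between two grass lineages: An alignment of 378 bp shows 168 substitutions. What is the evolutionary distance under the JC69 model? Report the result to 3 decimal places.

0.673

p = 168/378 ≈ 0.444444.
d = −(3/4) ln(1 − 4p/3) = −0.75 ln(1 − 0.592592) = −0.75 ln(0.407408)
  = −0.75 × (-0.897940) = 0.673455 substitutions/site.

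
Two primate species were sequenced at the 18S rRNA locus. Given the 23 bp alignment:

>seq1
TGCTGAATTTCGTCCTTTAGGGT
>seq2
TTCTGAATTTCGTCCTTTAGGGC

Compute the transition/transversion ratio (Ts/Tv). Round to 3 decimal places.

Transitions are A↔G and C↔T; transversions are all other mismatches.
Transitions: 1. Transversions: 1.
R = 1/1 = 1.000.

1.000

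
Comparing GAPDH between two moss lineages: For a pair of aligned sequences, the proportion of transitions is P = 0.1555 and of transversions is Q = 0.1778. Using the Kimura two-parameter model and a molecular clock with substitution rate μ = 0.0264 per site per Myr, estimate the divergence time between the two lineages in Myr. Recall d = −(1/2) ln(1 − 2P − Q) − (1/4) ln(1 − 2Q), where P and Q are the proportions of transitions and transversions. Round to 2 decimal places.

Under the Kimura two-parameter model, d = −½ ln(1 − 2P − Q) − ¼ ln(1 − 2Q).
1 − 2P − Q = 0.5112, giving −½ ln(0.5112) = 0.335497.
1 − 2Q = 0.6444, giving −¼ ln(0.6444) = 0.109859.
d = 0.335497 + 0.109859 = 0.445356.
Under a molecular clock d = 2μt, so t = d/(2μ) = 0.445356 / (2 × 0.0264) = 8.43 Myr.

8.43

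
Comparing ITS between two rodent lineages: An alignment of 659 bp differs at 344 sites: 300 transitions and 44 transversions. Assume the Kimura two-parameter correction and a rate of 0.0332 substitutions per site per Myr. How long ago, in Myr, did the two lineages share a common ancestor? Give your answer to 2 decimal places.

29.02

P = 300/659 ≈ 0.455235 and Q = 44/659 ≈ 0.066768.
Under the Kimura two-parameter model, d = −½ ln(1 − 2P − Q) − ¼ ln(1 − 2Q).
1 − 2P − Q = 0.022762, giving −½ ln(0.022762) = 1.891331.
1 − 2Q = 0.866464, giving −¼ ln(0.866464) = 0.035834.
d = 1.891331 + 0.035834 = 1.927165.
Under a molecular clock d = 2μt, so t = d/(2μ) = 1.927165 / (2 × 0.0332) = 29.02 Myr.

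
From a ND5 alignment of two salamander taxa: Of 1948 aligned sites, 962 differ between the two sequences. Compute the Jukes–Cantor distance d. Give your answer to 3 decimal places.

0.806

p = 962/1948 ≈ 0.49384.
d = −(3/4) ln(1 − 4p/3) = −0.75 ln(1 − 0.658453) = −0.75 ln(0.341547)
  = −0.75 × (-1.074270) = 0.805703 substitutions/site.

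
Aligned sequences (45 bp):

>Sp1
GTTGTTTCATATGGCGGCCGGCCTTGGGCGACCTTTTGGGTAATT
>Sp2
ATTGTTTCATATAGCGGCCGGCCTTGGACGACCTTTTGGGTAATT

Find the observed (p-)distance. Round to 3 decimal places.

0.067

The sequences differ at 3 of 45 positions (sites 1, 13, 28).
p = 3/45 = 0.066666… ≈ 0.067 (to 3 d.p.).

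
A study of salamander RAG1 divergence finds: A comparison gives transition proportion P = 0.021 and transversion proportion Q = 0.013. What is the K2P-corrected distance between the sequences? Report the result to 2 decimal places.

Under the Kimura two-parameter model, d = −½ ln(1 − 2P − Q) − ¼ ln(1 − 2Q).
1 − 2P − Q = 0.945, giving −½ ln(0.945) = 0.028285.
1 − 2Q = 0.974, giving −¼ ln(0.974) = 0.006586.
d = 0.028285 + 0.006586 = 0.034871.

0.03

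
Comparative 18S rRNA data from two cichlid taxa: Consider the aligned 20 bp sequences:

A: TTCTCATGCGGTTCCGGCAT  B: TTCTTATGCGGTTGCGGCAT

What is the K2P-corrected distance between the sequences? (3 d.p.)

Of 20 sites, 1 differences are transitions and 1 are transversions, so P = 1/20 = 0.05 and Q = 1/20 = 0.05.
Under the Kimura two-parameter model, d = −½ ln(1 − 2P − Q) − ¼ ln(1 − 2Q).
1 − 2P − Q = 0.85, giving −½ ln(0.85) = 0.081259.
1 − 2Q = 0.9, giving −¼ ln(0.9) = 0.026340.
d = 0.081259 + 0.026340 = 0.107599.

0.108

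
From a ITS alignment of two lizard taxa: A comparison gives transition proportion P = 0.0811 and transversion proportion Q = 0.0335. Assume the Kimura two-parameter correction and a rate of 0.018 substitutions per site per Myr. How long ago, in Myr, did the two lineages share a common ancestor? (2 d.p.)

Under the Kimura two-parameter model, d = −½ ln(1 − 2P − Q) − ¼ ln(1 − 2Q).
1 − 2P − Q = 0.8043, giving −½ ln(0.8043) = 0.108891.
1 − 2Q = 0.933, giving −¼ ln(0.933) = 0.017338.
d = 0.108891 + 0.017338 = 0.126229.
Under a molecular clock d = 2μt, so t = d/(2μ) = 0.126229 / (2 × 0.018) = 3.51 Myr.

3.51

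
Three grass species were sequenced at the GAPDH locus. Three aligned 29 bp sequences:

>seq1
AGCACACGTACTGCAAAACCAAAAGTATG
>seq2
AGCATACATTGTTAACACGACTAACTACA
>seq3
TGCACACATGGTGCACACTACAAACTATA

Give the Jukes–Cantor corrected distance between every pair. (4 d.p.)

d(seq1,seq2) = 0.8776, d(seq1,seq3) = 0.5285, d(seq2,seq3) = 0.3439

seq1–seq2: 15/29 sites differ → p ≈ 0.517241, d = −0.75 ln(1 − 0.689655) = 0.877553 ≈ 0.8776.
seq1–seq3: 11/29 sites differ → p ≈ 0.37931, d = −0.75 ln(1 − 0.505747) = 0.528531 ≈ 0.5285.
seq2–seq3: 8/29 sites differ → p ≈ 0.275862, d = −0.75 ln(1 − 0.367816) = 0.343931 ≈ 0.3439.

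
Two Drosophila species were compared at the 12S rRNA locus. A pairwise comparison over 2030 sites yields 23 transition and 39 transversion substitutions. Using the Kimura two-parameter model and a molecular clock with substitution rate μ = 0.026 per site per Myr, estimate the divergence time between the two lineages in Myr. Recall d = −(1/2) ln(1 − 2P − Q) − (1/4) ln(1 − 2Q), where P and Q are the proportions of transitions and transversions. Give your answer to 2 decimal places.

0.60

P = 23/2030 ≈ 0.01133 and Q = 39/2030 ≈ 0.019212.
Under the Kimura two-parameter model, d = −½ ln(1 − 2P − Q) − ¼ ln(1 − 2Q).
1 − 2P − Q = 0.958128, giving −½ ln(0.958128) = 0.021387.
1 − 2Q = 0.961576, giving −¼ ln(0.961576) = 0.009795.
d = 0.021387 + 0.009795 = 0.031182.
Under a molecular clock d = 2μt, so t = d/(2μ) = 0.031182 / (2 × 0.026) = 0.60 Myr.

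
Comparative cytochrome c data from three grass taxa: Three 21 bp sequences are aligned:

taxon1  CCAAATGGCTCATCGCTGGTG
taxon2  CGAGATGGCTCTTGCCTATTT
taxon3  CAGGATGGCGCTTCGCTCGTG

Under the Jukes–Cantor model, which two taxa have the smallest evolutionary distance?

taxon1 and taxon3

taxon1–taxon2: 8/21 differ, p = 0.381, d = 0.532.
taxon1–taxon3: 6/21 differ, p = 0.286, d = 0.360.
taxon2–taxon3: 8/21 differ, p = 0.381, d = 0.532.
The smallest distance is between taxon1 and taxon3.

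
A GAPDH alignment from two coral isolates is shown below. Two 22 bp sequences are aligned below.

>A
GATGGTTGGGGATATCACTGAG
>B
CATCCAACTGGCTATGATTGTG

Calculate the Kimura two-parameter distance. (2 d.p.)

0.99

Of 22 sites, 1 differences are transitions and 10 are transversions, so P = 1/22 ≈ 0.045455 and Q = 10/22 ≈ 0.454545.
Under the Kimura two-parameter model, d = −½ ln(1 − 2P − Q) − ¼ ln(1 − 2Q).
1 − 2P − Q = 0.454545, giving −½ ln(0.454545) = 0.394229.
1 − 2Q = 0.09091, giving −¼ ln(0.09091) = 0.599471.
d = 0.394229 + 0.599471 = 0.993700.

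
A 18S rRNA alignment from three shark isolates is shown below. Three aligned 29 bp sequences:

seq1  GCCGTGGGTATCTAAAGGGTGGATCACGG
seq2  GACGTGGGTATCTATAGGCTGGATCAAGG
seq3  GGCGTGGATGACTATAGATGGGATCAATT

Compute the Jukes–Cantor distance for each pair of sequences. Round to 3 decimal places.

d(seq1,seq2) = 0.152, d(seq1,seq3) = 0.529, d(seq2,seq3) = 0.401

seq1–seq2: 4/29 sites differ → p ≈ 0.137931, d = −0.75 ln(1 − 0.183908) = 0.152421 ≈ 0.152.
seq1–seq3: 11/29 sites differ → p ≈ 0.37931, d = −0.75 ln(1 − 0.505747) = 0.528531 ≈ 0.529.
seq2–seq3: 9/29 sites differ → p ≈ 0.310345, d = −0.75 ln(1 − 0.413793) = 0.400562 ≈ 0.401.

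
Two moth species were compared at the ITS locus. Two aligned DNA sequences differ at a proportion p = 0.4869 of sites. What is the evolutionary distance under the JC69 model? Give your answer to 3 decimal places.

d = −(3/4) ln(1 − 4p/3) = −0.75 ln(1 − 0.6492) = −0.75 ln(0.3508)
  = −0.75 × (-1.047539) = 0.785654 substitutions/site.

0.786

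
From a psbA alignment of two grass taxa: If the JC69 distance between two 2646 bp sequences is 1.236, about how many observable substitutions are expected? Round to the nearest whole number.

Invert JC69: p = (3/4)(1 − e^(−4d/3)) = 0.75 × (1 − e^(-1.648)) = 0.75 × (1 − 0.192434) = 0.605675.
Expected differing sites = pL ≈ 0.605675 × 2646 = 1602.61605 ≈ 1603.

1603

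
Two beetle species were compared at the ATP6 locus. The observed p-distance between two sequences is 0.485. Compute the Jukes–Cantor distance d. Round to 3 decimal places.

0.780

d = −(3/4) ln(1 − 4p/3) = −0.75 ln(1 − 0.646667) = −0.75 ln(0.353333)
  = −0.75 × (-1.040344) = 0.780258 substitutions/site.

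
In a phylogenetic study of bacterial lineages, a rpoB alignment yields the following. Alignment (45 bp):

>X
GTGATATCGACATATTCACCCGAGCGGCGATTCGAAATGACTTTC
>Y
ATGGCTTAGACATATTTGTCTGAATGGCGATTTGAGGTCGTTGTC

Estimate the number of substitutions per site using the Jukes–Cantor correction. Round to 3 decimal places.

The sequences differ at 18 of 45 sites, so p = 18/45 = 0.4.
d = −(3/4) ln(1 − 4p/3) = −0.75 ln(1 − 0.533333) = −0.75 ln(0.466667)
  = −0.75 × (-0.762139) = 0.571604 substitutions/site.

0.572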